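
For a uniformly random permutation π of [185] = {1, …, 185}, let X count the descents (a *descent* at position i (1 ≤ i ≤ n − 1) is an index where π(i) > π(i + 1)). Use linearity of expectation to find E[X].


Write X = Σ X_I over i = 1, …, 184, with X_I the indicator of one descent.
There are 184 indicators.
For each fixed i, the pair (π(i), π(i+1)) is a uniformly random ordered pair of distinct values from {1, …, 185}; by symmetry P[π(i) > π(i+1)] = 1/2.
By linearity: E[X] = 184 · (1/2) = (185 − 1) · (1/2) = 92 ≈ 92.000.

E[X] = 92 = 92.000.


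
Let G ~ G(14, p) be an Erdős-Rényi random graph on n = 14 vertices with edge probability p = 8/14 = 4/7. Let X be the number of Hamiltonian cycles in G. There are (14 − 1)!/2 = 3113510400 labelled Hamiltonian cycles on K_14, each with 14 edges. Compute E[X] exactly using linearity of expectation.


K_14 has (14 − 1)!/2 = 3113510400 labelled Hamiltonian cycles.
For each such Hamiltonian cycle H, let X_H = 1 if all 14 edges of H are present in G. Then P[X_H = 1] = p^{14} = (4/7)^{14} = 268435456/678223072849.
By linearity of expectation: E[X] = Σ_H E[X_H] = 3113510400 · p^{14} = 3113510400 · 268435456/678223072849 = 119396654854963200/96889010407.
Numerically: E[X] ≈ 1.2323e+06.

E[X] = 3113510400 · (4/7)^{14} = 119396654854963200/96889010407 ≈ 1.2323e+06.


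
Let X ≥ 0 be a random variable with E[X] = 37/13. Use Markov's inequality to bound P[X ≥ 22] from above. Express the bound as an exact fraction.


μ = E[X] = 37/13, a = 22.
Markov: P[X ≥ 22] ≤ μ/a = (37/13)/22 = 37/286.
Numerically: ≈ 0.129.
(Since a = 22 > μ = 2.846, the bound 37/286 is < 1 and informative.)

P[X ≥ 22] ≤ 37/286 ≈ 0.129.


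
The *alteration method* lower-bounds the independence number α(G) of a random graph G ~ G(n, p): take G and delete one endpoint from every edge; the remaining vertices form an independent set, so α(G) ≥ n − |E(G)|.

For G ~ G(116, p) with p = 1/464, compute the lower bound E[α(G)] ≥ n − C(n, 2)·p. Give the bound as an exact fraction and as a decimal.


E[|E(G)|] = C(116, 2)·p = 6670 · (1/464) = 115/8.
E[α(G)] ≥ n − E[|E(G)|] = 116 − 115/8 = 813/8.
Numerically: ≈ 101.6250.
(This is only a lower bound; the true E[α(G)] may be larger.)

E[α(G)] ≥ 813/8 ≈ 101.6250.


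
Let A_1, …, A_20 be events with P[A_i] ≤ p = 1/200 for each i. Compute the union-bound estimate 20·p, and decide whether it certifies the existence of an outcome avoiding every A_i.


Union bound: P[∪_{i=1}^{20} A_i] ≤ Σ_i P[A_i] ≤ 20·p = 20·(1/200) = 1/10.
Numerically: 1/10 ≈ 0.10000.
Is 1/10 < 1? YES.
Since P[∪ A_i] ≤ 1/10 < 1, the complement has P[∩ A_i^c] ≥ 1 − 1/10 = 9/10 > 0, so some outcome avoids every A_i.

20·p = 1/10 ≈ 0.10000; existence CERTIFIED by the union bound.


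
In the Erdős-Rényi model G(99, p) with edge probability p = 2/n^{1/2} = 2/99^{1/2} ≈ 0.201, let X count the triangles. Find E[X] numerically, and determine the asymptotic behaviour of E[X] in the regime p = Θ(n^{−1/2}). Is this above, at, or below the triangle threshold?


Number of potential triangles: C(99, 3) = 156849.
Each occurs with probability p³ ≈ (0.201)³ ≈ 8.121518e-03.
By linearity: E[X] = C(99, 3)·p³ ≈ 156849 · 8.121518e-03 ≈ 1273.8519.
Since α = 1/2 < 1, p = c/n^{1/2} ≫ 1/n is above the triangle threshold p ~ 1/n. Asymptotically E[X] ~ (c³/6)·n^{3(1−α)} = (2³/6)·n^{1.5} → ∞; triangles are abundant w.h.p.

E[X] ≈ 1273.8519; in regime p = Θ(1/n^{1/2}) E[X] diverges (above the triangle threshold p ~ 1/n).


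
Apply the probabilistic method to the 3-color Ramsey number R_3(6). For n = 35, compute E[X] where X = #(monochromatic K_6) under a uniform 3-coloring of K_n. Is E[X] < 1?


E[X] = C(35, 6) · 3^{1 − 15} = 1623160 · 3^{−14} = 1623160/4782969.
As a reduced fraction: E[X] = 1623160/4782969 ≈ 0.3393624.
Is E[X] < 1? YES.
Since E[X] < 1, there exists a 3-coloring of K_{35} with no monochromatic K_6; hence R_3(6) > 35.

E[X] = 1623160/4782969 ≈ 0.3393624; E[X] < 1, so R_3(6) > 35.


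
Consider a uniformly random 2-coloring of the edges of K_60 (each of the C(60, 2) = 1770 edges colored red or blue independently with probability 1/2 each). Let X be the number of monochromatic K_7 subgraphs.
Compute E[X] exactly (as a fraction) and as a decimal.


Let X = Σ_S X_S over the C(60, 7) = 386206920 subsets S of size 7, where X_S = 1 if the K_7 on S is monochromatic.
For a fixed S, the K_7 on S has C(7, 2) = 21 edges. P[all 21 edges red] = (1/2)^21, and likewise for blue, so P[monochromatic] = 2·(1/2)^21 = 2^{1 − 21} = 1/1048576.
By linearity of expectation: E[X] = C(60, 7) · 2^{1 − 21} = 386206920 · 1/1048576 = 48275865/131072.
Numerically: E[X] ≈ 368.316.

E[X] = C(60,7)·2^(1−C(7,2)) = 48275865/131072 ≈ 368.316.


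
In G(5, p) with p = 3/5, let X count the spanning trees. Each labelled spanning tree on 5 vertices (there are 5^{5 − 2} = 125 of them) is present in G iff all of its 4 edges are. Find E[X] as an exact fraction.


K_5 has 5^{5 − 2} = 125 labelled spanning trees.
For each such spanning tree H, let X_H = 1 if all 4 edges of H are present in G. Then P[X_H = 1] = p^{4} = (3/5)^{4} = 81/625.
By linearity of expectation: E[X] = Σ_H E[X_H] = 125 · p^{4} = 125 · 81/625 = 81/5.
Numerically: E[X] ≈ 16.2.

E[X] = 125 · (3/5)^{4} = 81/5 ≈ 16.2.


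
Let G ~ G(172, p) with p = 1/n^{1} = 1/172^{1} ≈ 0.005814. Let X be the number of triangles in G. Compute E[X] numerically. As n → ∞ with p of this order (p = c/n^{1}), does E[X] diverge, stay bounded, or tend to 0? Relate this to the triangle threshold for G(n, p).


Number of potential triangles: C(172, 3) = 833340.
Each occurs with probability p³ ≈ (0.005814)³ ≈ 1.965236e-07.
By linearity: E[X] = C(172, 3)·p³ ≈ 833340 · 1.965236e-07 ≈ 0.1638.
Here α = 1, so p = 1/n is exactly at the triangle threshold p ~ 1/n. Asymptotically E[X] → c³/6 = 1³/6 = 1/6 ≈ 0.1667, a bounded constant. In this regime the triangle count is asymptotically Poisson(c³/6).

E[X] ≈ 0.1638; in regime p = Θ(1/n^{1}) E[X] stays bounded (at the triangle threshold p ~ 1/n).


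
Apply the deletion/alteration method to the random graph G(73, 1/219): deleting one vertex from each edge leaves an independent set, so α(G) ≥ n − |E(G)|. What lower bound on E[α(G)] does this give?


E[|E(G)|] = C(73, 2)·p = 2628 · (1/219) = 12.
E[α(G)] ≥ n − E[|E(G)|] = 73 − 12 = 61.
Numerically: ≈ 61.00000.
(This is only a lower bound; the true E[α(G)] may be larger.)

E[α(G)] ≥ 61 ≈ 61.00000.


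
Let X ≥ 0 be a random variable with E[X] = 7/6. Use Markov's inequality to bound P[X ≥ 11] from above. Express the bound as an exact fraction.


μ = E[X] = 7/6, a = 11.
Markov: P[X ≥ 11] ≤ μ/a = (7/6)/11 = 7/66.
Numerically: ≈ 0.106.
(Since a = 11 > μ = 1.167, the bound 7/66 is < 1 and informative.)

P[X ≥ 11] ≤ 7/66 ≈ 0.106.


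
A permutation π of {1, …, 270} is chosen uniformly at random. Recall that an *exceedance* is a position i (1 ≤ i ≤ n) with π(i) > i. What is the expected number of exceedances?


Write X = Σ_{i=1}^{270} X_i, where X_i = 1_{π(i) > i}.
For each fixed i, π(i) is uniform over {1, …, 270} (marginal of a uniform permutation), so P[π(i) > i] = (n − i)/n. Summing: Σ_{i=1}^{270} (n − i)/n = (0 + 1 + … + 269)/270 = 270(270 − 1)/(2·270) = (270 − 1)/2.
Hence E[X] = Σ_{i=1}^{270} (270 − i)/270 = 269/2 ≈ 134.5000.

E[X] = 269/2 = 134.5000.


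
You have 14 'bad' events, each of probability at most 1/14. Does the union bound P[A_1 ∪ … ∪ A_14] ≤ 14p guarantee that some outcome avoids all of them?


Union bound: P[∪_{i=1}^{14} A_i] ≤ Σ_i P[A_i] ≤ 14·p = 14·(1/14) = 1.
Numerically: 1 ≈ 1.0000.
Is 1 < 1? NO.
Since the bound 1 is ≥ 1, the union bound is uninformative here; it does NOT by itself certify existence.

14·p = 1 ≈ 1.0000; existence NOT certified by the union bound.


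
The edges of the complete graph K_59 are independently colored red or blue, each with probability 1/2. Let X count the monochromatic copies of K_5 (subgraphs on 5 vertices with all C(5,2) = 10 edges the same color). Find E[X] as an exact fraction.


Let X = Σ_S X_S over the C(59, 5) = 5006386 subsets S of size 5, where X_S = 1 if the K_5 on S is monochromatic.
For a fixed S, the K_5 on S has C(5, 2) = 10 edges. P[all 10 edges red] = (1/2)^10, and likewise for blue, so P[monochromatic] = 2·(1/2)^10 = 2^{1 − 10} = 1/512.
By linearity of expectation: E[X] = C(59, 5) · 2^{1 − 10} = 5006386 · 1/512 = 2503193/256.
Numerically: E[X] ≈ 9778.097656.

E[X] = C(59,5)·2^(1−C(5,2)) = 2503193/256 ≈ 9778.097656.


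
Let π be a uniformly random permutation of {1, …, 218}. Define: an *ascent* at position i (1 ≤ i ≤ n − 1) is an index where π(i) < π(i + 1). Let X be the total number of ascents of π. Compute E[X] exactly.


Write X = Σ X_I over i = 1, …, 217, with X_I the indicator of one ascent.
There are 217 indicators.
For each fixed i, the pair (π(i), π(i+1)) is a uniformly random ordered pair of distinct values from {1, …, 218}; by symmetry P[π(i) < π(i+1)] = 1/2.
By linearity: E[X] = 217 · (1/2) = (218 − 1) · (1/2) = 217/2 ≈ 108.500000.

E[X] = 217/2 = 108.500000.


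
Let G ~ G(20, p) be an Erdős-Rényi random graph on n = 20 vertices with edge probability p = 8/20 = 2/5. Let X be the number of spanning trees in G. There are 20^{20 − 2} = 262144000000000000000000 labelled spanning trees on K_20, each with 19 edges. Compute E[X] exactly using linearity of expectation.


K_20 has 20^{20 − 2} = 262144000000000000000000 labelled spanning trees.
For each such spanning tree H, let X_H = 1 if all 19 edges of H are present in G. Then P[X_H = 1] = p^{19} = (2/5)^{19} = 524288/19073486328125.
Summing the indicators: E[X] = Σ_H E[X_H] = 262144000000000000000000 · p^{19} = 262144000000000000000000 · 524288/19073486328125 = 36028797018963968/5.
Numerically: E[X] ≈ 7.21e+15.

E[X] = 262144000000000000000000 · (2/5)^{19} = 36028797018963968/5 ≈ 7.21e+15.


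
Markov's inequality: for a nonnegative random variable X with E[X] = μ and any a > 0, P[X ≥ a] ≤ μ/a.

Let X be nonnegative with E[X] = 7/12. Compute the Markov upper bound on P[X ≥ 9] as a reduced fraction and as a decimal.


μ = E[X] = 7/12, a = 9.
Markov: P[X ≥ 9] ≤ μ/a = (7/12)/9 = 7/108.
Numerically: ≈ 0.06481.
(Since a = 9 > μ = 0.58333, the bound 7/108 is < 1 and informative.)

P[X ≥ 9] ≤ 7/108 ≈ 0.06481.


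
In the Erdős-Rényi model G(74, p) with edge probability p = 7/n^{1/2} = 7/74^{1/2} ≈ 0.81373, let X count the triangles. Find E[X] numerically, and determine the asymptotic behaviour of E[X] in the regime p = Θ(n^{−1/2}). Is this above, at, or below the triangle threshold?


Number of potential triangles: C(74, 3) = 64824.
Each occurs with probability p³ ≈ (0.81373)³ ≈ 5.3882351e-01.
By linearity: E[X] = C(74, 3)·p³ ≈ 64824 · 5.3882351e-01 ≈ 34928.69552.
Since α = 1/2 < 1, p = c/n^{1/2} ≫ 1/n is above the triangle threshold p ~ 1/n. Asymptotically E[X] ~ (c³/6)·n^{3(1−α)} = (7³/6)·n^{1.5} → ∞; triangles are abundant w.h.p.

E[X] ≈ 34928.69552; in regime p = Θ(1/n^{1/2}) E[X] diverges (above the triangle threshold p ~ 1/n).


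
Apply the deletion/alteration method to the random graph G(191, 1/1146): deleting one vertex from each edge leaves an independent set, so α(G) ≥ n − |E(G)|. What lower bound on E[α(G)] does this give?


E[|E(G)|] = C(191, 2)·p = 18145 · (1/1146) = 95/6.
E[α(G)] ≥ n − E[|E(G)|] = 191 − 95/6 = 1051/6.
Numerically: ≈ 175.16667.
(This is only a lower bound; the true E[α(G)] may be larger.)

E[α(G)] ≥ 1051/6 ≈ 175.16667.


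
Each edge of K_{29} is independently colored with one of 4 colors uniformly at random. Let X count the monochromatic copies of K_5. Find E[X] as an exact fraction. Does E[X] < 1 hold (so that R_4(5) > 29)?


E[X] = C(29, 5) · 4^{1 − 10} = 118755 · 4^{−9} = 118755/262144.
As a reduced fraction: E[X] = 118755/262144 ≈ 0.453.
Is E[X] < 1? YES.
Since E[X] < 1, there exists a 4-coloring of K_{29} with no monochromatic K_5; hence R_4(5) > 29.

E[X] = 118755/262144 ≈ 0.453; E[X] < 1, so R_4(5) > 29.


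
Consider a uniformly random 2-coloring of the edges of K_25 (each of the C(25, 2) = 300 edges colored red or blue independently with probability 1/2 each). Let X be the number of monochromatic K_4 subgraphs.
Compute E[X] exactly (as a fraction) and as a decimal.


Let X = Σ_S X_S over the C(25, 4) = 12650 subsets S of size 4, where X_S = 1 if the K_4 on S is monochromatic.
For a fixed S, the K_4 on S has C(4, 2) = 6 edges. P[all 6 edges red] = (1/2)^6, and likewise for blue, so P[monochromatic] = 2·(1/2)^6 = 2^{1 − 6} = 1/32.
By linearity of expectation: E[X] = C(25, 4) · 2^{1 − 6} = 12650 · 1/32 = 6325/16.
Numerically: E[X] ≈ 395.31250.

E[X] = C(25,4)·2^(1−C(4,2)) = 6325/16 ≈ 395.31250.


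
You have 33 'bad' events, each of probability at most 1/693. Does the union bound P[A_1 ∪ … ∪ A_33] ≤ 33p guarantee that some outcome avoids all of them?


Union bound: P[∪_{i=1}^{33} A_i] ≤ Σ_i P[A_i] ≤ 33·p = 33·(1/693) = 1/21.
Numerically: 1/21 ≈ 0.0476.
Is 1/21 < 1? YES.
Since P[∪ A_i] ≤ 1/21 < 1, the complement has P[∩ A_i^c] ≥ 1 − 1/21 = 20/21 > 0, so some outcome avoids every A_i.

33·p = 1/21 ≈ 0.0476; existence CERTIFIED by the union bound.


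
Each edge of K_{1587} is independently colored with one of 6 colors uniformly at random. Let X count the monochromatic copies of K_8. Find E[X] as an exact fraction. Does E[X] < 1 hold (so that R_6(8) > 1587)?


E[X] = C(1587, 8) · 6^{1 − 28} = 980438554550826798570 · 6^{−27} = 980438554550826798570/1023490369077469249536.
As a reduced fraction: E[X] = 54468808586157044365/56860576059859402752 ≈ 0.9579.
Is E[X] < 1? YES.
Since E[X] < 1, there exists a 6-coloring of K_{1587} with no monochromatic K_8; hence R_6(8) > 1587.

E[X] = 54468808586157044365/56860576059859402752 ≈ 0.9579; E[X] < 1, so R_6(8) > 1587.


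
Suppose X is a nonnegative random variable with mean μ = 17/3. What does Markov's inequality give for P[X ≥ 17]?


μ = E[X] = 17/3, a = 17.
Markov: P[X ≥ 17] ≤ μ/a = (17/3)/17 = 1/3.
Numerically: ≈ 0.333.
(Since a = 17 > μ = 5.667, the bound 1/3 is < 1 and informative.)

P[X ≥ 17] ≤ 1/3 ≈ 0.333.


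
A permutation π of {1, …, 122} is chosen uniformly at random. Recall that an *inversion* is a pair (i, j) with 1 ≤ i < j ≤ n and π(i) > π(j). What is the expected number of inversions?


Write X = Σ X_I over the C(122, 2) = 7381 pairs i < j, with X_I the indicator of one inversion.
There are 7381 indicators.
For each fixed pair i < j, the values π(i) and π(j) are two distinct elements of {1, …, 122} in uniformly random order; by symmetry P[π(i) > π(j)] = 1/2.
By linearity: E[X] = 7381 · (1/2) = C(122, 2) · (1/2) = 7381/2 = 7381/2 ≈ 3690.50000.

E[X] = 7381/2 = 3690.50000.


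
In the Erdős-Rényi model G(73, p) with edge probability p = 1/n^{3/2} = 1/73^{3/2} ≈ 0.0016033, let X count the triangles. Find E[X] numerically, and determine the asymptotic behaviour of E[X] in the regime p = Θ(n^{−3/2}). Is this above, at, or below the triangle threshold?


Number of potential triangles: C(73, 3) = 62196.
Each occurs with probability p³ ≈ (0.0016033)³ ≈ 4.1214224e-09.
By linearity: E[X] = C(73, 3)·p³ ≈ 62196 · 4.1214224e-09 ≈ 0.00026.
Since α = 3/2 > 1, p = c/n^{3/2} = o(1/n) is below the triangle threshold p ~ 1/n. Asymptotically E[X] ~ (c³/6)·n^{3(1−α)} = (1³/6)·n^{-1.5} → 0, so by Markov's inequality G has no triangles w.h.p.

E[X] ≈ 0.00026; in regime p = Θ(1/n^{3/2}) E[X] tends to 0 (below the triangle threshold p ~ 1/n).


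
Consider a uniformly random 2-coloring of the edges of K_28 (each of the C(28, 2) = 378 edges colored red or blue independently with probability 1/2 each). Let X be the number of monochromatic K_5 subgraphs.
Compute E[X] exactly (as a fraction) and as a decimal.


Let X = Σ_S X_S over the C(28, 5) = 98280 subsets S of size 5, where X_S = 1 if the K_5 on S is monochromatic.
For a fixed S, the K_5 on S has C(5, 2) = 10 edges. P[all 10 edges red] = (1/2)^10, and likewise for blue, so P[monochromatic] = 2·(1/2)^10 = 2^{1 − 10} = 1/512.
By linearity of expectation: E[X] = C(28, 5) · 2^{1 − 10} = 98280 · 1/512 = 12285/64.
Numerically: E[X] ≈ 191.953.

E[X] = C(28,5)·2^(1−C(5,2)) = 12285/64 ≈ 191.953.


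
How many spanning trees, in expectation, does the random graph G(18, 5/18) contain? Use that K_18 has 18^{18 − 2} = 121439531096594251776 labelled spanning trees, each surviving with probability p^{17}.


K_18 has 18^{18 − 2} = 121439531096594251776 labelled spanning trees.
For each such spanning tree H, let X_H = 1 if all 17 edges of H are present in G. Then P[X_H = 1] = p^{17} = (5/18)^{17} = 762939453125/2185911559738696531968.
By linearity of expectation: E[X] = Σ_H E[X_H] = 121439531096594251776 · p^{17} = 121439531096594251776 · 762939453125/2185911559738696531968 = 762939453125/18.
Numerically: E[X] ≈ 4.239e+10.

E[X] = 121439531096594251776 · (5/18)^{17} = 762939453125/18 ≈ 4.239e+10.


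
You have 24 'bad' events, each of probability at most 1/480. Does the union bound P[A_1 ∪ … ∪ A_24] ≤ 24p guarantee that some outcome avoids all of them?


Union bound: P[∪_{i=1}^{24} A_i] ≤ Σ_i P[A_i] ≤ 24·p = 24·(1/480) = 1/20.
Numerically: 1/20 ≈ 0.05000.
Is 1/20 < 1? YES.
Since P[∪ A_i] ≤ 1/20 < 1, the complement has P[∩ A_i^c] ≥ 1 − 1/20 = 19/20 > 0, so some outcome avoids every A_i.

24·p = 1/20 ≈ 0.05000; existence CERTIFIED by the union bound.


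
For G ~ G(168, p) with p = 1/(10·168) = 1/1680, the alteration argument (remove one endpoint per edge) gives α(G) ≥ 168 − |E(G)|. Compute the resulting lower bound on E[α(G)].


E[|E(G)|] = C(168, 2)·p = 14028 · (1/1680) = 167/20.
E[α(G)] ≥ n − E[|E(G)|] = 168 − 167/20 = 3193/20.
Numerically: ≈ 159.650000.
(This is only a lower bound; the true E[α(G)] may be larger.)

E[α(G)] ≥ 3193/20 ≈ 159.650000.


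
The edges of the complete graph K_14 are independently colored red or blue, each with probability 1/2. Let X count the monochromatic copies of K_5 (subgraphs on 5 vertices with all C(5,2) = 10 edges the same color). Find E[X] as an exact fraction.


Let X = Σ_S X_S over the C(14, 5) = 2002 subsets S of size 5, where X_S = 1 if the K_5 on S is monochromatic.
For a fixed S, the K_5 on S has C(5, 2) = 10 edges. P[all 10 edges red] = (1/2)^10, and likewise for blue, so P[monochromatic] = 2·(1/2)^10 = 2^{1 − 10} = 1/512.
Summing: E[X] = C(14, 5) · 2^{1 − 10} = 2002 · 1/512 = 1001/256.
Numerically: E[X] ≈ 3.91016.

E[X] = C(14,5)·2^(1−C(5,2)) = 1001/256 ≈ 3.91016.


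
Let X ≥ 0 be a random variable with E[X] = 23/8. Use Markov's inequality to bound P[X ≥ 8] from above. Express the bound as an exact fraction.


μ = E[X] = 23/8, a = 8.
Markov: P[X ≥ 8] ≤ μ/a = (23/8)/8 = 23/64.
Numerically: ≈ 0.35938.
(Since a = 8 > μ = 2.87500, the bound 23/64 is < 1 and informative.)

P[X ≥ 8] ≤ 23/64 ≈ 0.35938.


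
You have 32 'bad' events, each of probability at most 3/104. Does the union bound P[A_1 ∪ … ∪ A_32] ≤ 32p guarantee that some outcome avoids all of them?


Union bound: P[∪_{i=1}^{32} A_i] ≤ Σ_i P[A_i] ≤ 32·p = 32·(3/104) = 12/13.
Numerically: 12/13 ≈ 0.92308.
Is 12/13 < 1? YES.
Since P[∪ A_i] ≤ 12/13 < 1, the complement has P[∩ A_i^c] ≥ 1 − 12/13 = 1/13 > 0, so some outcome avoids every A_i.

32·p = 12/13 ≈ 0.92308; existence CERTIFIED by the union bound.


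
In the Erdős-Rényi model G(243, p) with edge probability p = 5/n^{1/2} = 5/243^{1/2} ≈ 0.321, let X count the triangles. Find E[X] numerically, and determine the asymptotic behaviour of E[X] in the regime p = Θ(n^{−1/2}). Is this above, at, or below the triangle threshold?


Number of potential triangles: C(243, 3) = 2362041.
Each occurs with probability p³ ≈ (0.321)³ ≈ 3.29990e-02.
By linearity: E[X] = C(243, 3)·p³ ≈ 2362041 · 3.29990e-02 ≈ 77944.959.
Since α = 1/2 < 1, p = c/n^{1/2} ≫ 1/n is above the triangle threshold p ~ 1/n. Asymptotically E[X] ~ (c³/6)·n^{3(1−α)} = (5³/6)·n^{1.5} → ∞; triangles are abundant w.h.p.

E[X] ≈ 77944.959; in regime p = Θ(1/n^{1/2}) E[X] diverges (above the triangle threshold p ~ 1/n).


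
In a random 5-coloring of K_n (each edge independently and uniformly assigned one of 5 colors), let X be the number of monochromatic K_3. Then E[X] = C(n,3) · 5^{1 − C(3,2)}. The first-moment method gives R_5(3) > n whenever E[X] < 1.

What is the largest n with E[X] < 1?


We need C(n, 3) · 5^{1 − 3} < 1, i.e. C(n, 3) < 5^{3 − 1} = 25.
Check values of n near the boundary:
  n = 3: C(3, 3) = 1; 1 < 25? YES
  n = 4: C(4, 3) = 4; 4 < 25? YES
  n = 5: C(5, 3) = 10; 10 < 25? YES
  n = 6: C(6, 3) = 20; 20 < 25? YES
  n = 7: C(7, 3) = 35; 35 < 25? NO
  n = 8: C(8, 3) = 56; 56 < 25? NO
The largest n with C(n, 3) < 25 is n = 6 (where E[X] = 4/5 ≈ 0.8000). Hence R_5(3) > 6, i.e. R_5(3) ≥ 7.

Largest n = 6; hence R_5(3) > 6.


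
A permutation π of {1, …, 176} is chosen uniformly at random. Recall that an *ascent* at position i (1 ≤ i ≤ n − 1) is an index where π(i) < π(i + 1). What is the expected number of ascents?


Write X = Σ X_I over i = 1, …, 175, with X_I the indicator of one ascent.
There are 175 indicators.
For each fixed i, the pair (π(i), π(i+1)) is a uniformly random ordered pair of distinct values from {1, …, 176}; by symmetry P[π(i) < π(i+1)] = 1/2.
By linearity: E[X] = 175 · (1/2) = (176 − 1) · (1/2) = 175/2 ≈ 87.500.

E[X] = 175/2 = 87.500.


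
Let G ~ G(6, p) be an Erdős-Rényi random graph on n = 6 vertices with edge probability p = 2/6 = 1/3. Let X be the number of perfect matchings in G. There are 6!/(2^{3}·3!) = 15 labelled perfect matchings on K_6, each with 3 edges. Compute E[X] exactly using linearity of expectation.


K_6 has 6!/(2^{3}·3!) = 15 labelled perfect matchings.
For each such perfect matching H, let X_H = 1 if all 3 edges of H are present in G. Then P[X_H = 1] = p^{3} = (1/3)^{3} = 1/27.
By linearity: E[X] = Σ_H E[X_H] = 15 · p^{3} = 15 · 1/27 = 5/9.
Numerically: E[X] ≈ 0.55556.

E[X] = 15 · (1/3)^{3} = 5/9 ≈ 0.55556.


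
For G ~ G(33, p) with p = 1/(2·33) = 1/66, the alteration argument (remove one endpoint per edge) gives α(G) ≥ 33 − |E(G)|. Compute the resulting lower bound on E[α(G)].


E[|E(G)|] = C(33, 2)·p = 528 · (1/66) = 8.
E[α(G)] ≥ n − E[|E(G)|] = 33 − 8 = 25.
Numerically: ≈ 25.0000.
(This is only a lower bound; the true E[α(G)] may be larger.)

E[α(G)] ≥ 25 ≈ 25.0000.


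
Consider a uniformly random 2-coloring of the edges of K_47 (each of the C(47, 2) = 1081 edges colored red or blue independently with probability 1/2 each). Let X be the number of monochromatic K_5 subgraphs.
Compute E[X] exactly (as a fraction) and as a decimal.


Let X = Σ_S X_S over the C(47, 5) = 1533939 subsets S of size 5, where X_S = 1 if the K_5 on S is monochromatic.
For a fixed S, the K_5 on S has C(5, 2) = 10 edges. P[all 10 edges red] = (1/2)^10, and likewise for blue, so P[monochromatic] = 2·(1/2)^10 = 2^{1 − 10} = 1/512.
Summing: E[X] = C(47, 5) · 2^{1 − 10} = 1533939 · 1/512 = 1533939/512.
Numerically: E[X] ≈ 2995.9746.

E[X] = C(47,5)·2^(1−C(5,2)) = 1533939/512 ≈ 2995.9746.


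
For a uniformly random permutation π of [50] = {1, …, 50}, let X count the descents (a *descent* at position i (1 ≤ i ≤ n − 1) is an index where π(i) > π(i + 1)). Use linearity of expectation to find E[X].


Write X = Σ X_I over i = 1, …, 49, with X_I the indicator of one descent.
There are 49 indicators.
For each fixed i, the pair (π(i), π(i+1)) is a uniformly random ordered pair of distinct values from {1, …, 50}; by symmetry P[π(i) > π(i+1)] = 1/2.
By linearity: E[X] = 49 · (1/2) = (50 − 1) · (1/2) = 49/2 ≈ 24.500.

E[X] = 49/2 = 24.500.


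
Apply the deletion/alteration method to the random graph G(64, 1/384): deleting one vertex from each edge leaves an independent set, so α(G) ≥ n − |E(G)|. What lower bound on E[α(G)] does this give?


E[|E(G)|] = C(64, 2)·p = 2016 · (1/384) = 21/4.
E[α(G)] ≥ n − E[|E(G)|] = 64 − 21/4 = 235/4.
Numerically: ≈ 58.7500.
(This is only a lower bound; the true E[α(G)] may be larger.)

E[α(G)] ≥ 235/4 ≈ 58.7500.


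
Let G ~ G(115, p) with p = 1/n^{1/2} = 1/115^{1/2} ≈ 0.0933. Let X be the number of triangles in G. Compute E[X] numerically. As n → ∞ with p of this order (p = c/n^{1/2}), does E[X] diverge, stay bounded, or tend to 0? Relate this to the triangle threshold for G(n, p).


Number of potential triangles: C(115, 3) = 246905.
Each occurs with probability p³ ≈ (0.0933)³ ≈ 8.10874e-04.
By linearity: E[X] = C(115, 3)·p³ ≈ 246905 · 8.10874e-04 ≈ 200.209.
Since α = 1/2 < 1, p = c/n^{1/2} ≫ 1/n is above the triangle threshold p ~ 1/n. Asymptotically E[X] ~ (c³/6)·n^{3(1−α)} = (1³/6)·n^{1.5} → ∞; triangles are abundant w.h.p.

E[X] ≈ 200.209; in regime p = Θ(1/n^{1/2}) E[X] diverges (above the triangle threshold p ~ 1/n).


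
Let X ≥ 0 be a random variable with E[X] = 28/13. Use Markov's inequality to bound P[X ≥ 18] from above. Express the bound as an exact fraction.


μ = E[X] = 28/13, a = 18.
Markov: P[X ≥ 18] ≤ μ/a = (28/13)/18 = 14/117.
Numerically: ≈ 0.1197.
(Since a = 18 > μ = 2.1538, the bound 14/117 is < 1 and informative.)

P[X ≥ 18] ≤ 14/117 ≈ 0.1197.


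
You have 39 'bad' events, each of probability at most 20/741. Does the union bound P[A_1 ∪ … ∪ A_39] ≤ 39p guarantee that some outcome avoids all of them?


Union bound: P[∪_{i=1}^{39} A_i] ≤ Σ_i P[A_i] ≤ 39·p = 39·(20/741) = 20/19.
Numerically: 20/19 ≈ 1.052632.
Is 20/19 < 1? NO.
Since the bound 20/19 is ≥ 1, the union bound is uninformative here; it does NOT by itself certify existence.

39·p = 20/19 ≈ 1.052632; existence NOT certified by the union bound.


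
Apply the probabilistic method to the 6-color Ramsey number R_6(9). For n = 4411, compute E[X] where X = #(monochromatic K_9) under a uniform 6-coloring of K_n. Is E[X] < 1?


E[X] = C(4411, 9) · 6^{1 − 36} = 1727920475134582415883601405 · 6^{−35} = 1727920475134582415883601405/1719070799748422591028658176.
As a reduced fraction: E[X] = 1727920475134582415883601405/1719070799748422591028658176 ≈ 1.0051479.
Is E[X] < 1? NO.
Since E[X] ≥ 1, the first-moment bound is inconclusive at n = 4411; it does NOT by itself certify R_6(9) > 4411.

E[X] = 1727920475134582415883601405/1719070799748422591028658176 ≈ 1.0051479; E[X] ≥ 1; first-moment method inconclusive here.


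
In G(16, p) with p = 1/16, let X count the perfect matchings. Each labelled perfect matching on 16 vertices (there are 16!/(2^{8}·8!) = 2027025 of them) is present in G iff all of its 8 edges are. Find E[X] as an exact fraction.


K_16 has 16!/(2^{8}·8!) = 2027025 labelled perfect matchings.
For each such perfect matching H, let X_H = 1 if all 8 edges of H are present in G. Then P[X_H = 1] = p^{8} = (1/16)^{8} = 1/4294967296.
By linearity: E[X] = Σ_H E[X_H] = 2027025 · p^{8} = 2027025 · 1/4294967296 = 2027025/4294967296.
Numerically: E[X] ≈ 0.00047195.

E[X] = 2027025 · (1/16)^{8} = 2027025/4294967296 ≈ 0.00047195.


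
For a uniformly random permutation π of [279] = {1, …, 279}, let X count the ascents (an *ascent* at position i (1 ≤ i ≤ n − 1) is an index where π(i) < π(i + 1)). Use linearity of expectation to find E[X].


Write X = Σ X_I over i = 1, …, 278, with X_I the indicator of one ascent.
There are 278 indicators.
For each fixed i, the pair (π(i), π(i+1)) is a uniformly random ordered pair of distinct values from {1, …, 279}; by symmetry P[π(i) < π(i+1)] = 1/2.
By linearity: E[X] = 278 · (1/2) = (279 − 1) · (1/2) = 139 ≈ 139.00000.

E[X] = 139 = 139.00000.


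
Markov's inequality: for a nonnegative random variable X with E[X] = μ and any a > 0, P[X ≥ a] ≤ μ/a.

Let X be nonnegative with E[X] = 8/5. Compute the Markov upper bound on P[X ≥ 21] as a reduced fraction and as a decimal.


μ = E[X] = 8/5, a = 21.
Markov: P[X ≥ 21] ≤ μ/a = (8/5)/21 = 8/105.
Numerically: ≈ 0.07619.
(Since a = 21 > μ = 1.60000, the bound 8/105 is < 1 and informative.)

P[X ≥ 21] ≤ 8/105 ≈ 0.07619.


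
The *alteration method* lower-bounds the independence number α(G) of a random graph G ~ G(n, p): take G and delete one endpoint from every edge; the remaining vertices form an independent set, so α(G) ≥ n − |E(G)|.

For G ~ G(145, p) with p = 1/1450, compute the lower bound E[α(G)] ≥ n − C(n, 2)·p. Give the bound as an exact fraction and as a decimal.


E[|E(G)|] = C(145, 2)·p = 10440 · (1/1450) = 36/5.
E[α(G)] ≥ n − E[|E(G)|] = 145 − 36/5 = 689/5.
Numerically: ≈ 137.800.
(This is only a lower bound; the true E[α(G)] may be larger.)

E[α(G)] ≥ 689/5 ≈ 137.800.


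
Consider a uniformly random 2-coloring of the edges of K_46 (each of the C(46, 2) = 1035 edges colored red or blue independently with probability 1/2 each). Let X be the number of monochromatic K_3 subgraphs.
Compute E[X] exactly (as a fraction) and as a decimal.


Let X = Σ_S X_S over the C(46, 3) = 15180 subsets S of size 3, where X_S = 1 if the K_3 on S is monochromatic.
For a fixed S, the K_3 on S has C(3, 2) = 3 edges. P[all 3 edges red] = (1/2)^3, and likewise for blue, so P[monochromatic] = 2·(1/2)^3 = 2^{1 − 3} = 1/4.
By linearity: E[X] = C(46, 3) · 2^{1 − 3} = 15180 · 1/4 = 3795.
Numerically: E[X] ≈ 3795.000000.

E[X] = C(46,3)·2^(1−C(3,2)) = 3795 ≈ 3795.000000.


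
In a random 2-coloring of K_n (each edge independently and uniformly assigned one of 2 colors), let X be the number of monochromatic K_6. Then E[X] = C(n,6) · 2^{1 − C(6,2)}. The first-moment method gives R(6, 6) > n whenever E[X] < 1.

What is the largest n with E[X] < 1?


We need C(n, 6) · 2^{1 − 15} < 1, i.e. C(n, 6) < 2^{15 − 1} = 16384.
Check values of n near the boundary:
  n = 16: C(16, 6) = 8008; 8008 < 16384? YES
  n = 17: C(17, 6) = 12376; 12376 < 16384? YES
  n = 18: C(18, 6) = 18564; 18564 < 16384? NO
  n = 19: C(19, 6) = 27132; 27132 < 16384? NO
The largest n with C(n, 6) < 16384 is n = 17 (where E[X] = 1547/2048 ≈ 0.7554). Hence R(6, 6) > 17, i.e. R(6, 6) ≥ 18.

Largest n = 17; hence R(6, 6) > 17.


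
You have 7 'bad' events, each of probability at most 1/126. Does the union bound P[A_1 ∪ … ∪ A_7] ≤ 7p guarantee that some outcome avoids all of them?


Union bound: P[∪_{i=1}^{7} A_i] ≤ Σ_i P[A_i] ≤ 7·p = 7·(1/126) = 1/18.
Numerically: 1/18 ≈ 0.05556.
Is 1/18 < 1? YES.
Since P[∪ A_i] ≤ 1/18 < 1, the complement has P[∩ A_i^c] ≥ 1 − 1/18 = 17/18 > 0, so some outcome avoids every A_i.

7·p = 1/18 ≈ 0.05556; existence CERTIFIED by the union bound.


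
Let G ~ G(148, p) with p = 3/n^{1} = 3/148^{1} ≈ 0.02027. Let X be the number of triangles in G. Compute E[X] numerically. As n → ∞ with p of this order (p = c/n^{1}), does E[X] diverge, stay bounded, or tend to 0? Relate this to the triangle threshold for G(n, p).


Number of potential triangles: C(148, 3) = 529396.
Each occurs with probability p³ ≈ (0.02027)³ ≈ 8.328727e-06.
By linearity: E[X] = C(148, 3)·p³ ≈ 529396 · 8.328727e-06 ≈ 4.4092.
Here α = 1, so p = 3/n is exactly at the triangle threshold p ~ 1/n. Asymptotically E[X] → c³/6 = 3³/6 = 9/2 ≈ 4.5000, a bounded constant. In this regime the triangle count is asymptotically Poisson(c³/6).

E[X] ≈ 4.4092; in regime p = Θ(1/n^{1}) E[X] stays bounded (at the triangle threshold p ~ 1/n).


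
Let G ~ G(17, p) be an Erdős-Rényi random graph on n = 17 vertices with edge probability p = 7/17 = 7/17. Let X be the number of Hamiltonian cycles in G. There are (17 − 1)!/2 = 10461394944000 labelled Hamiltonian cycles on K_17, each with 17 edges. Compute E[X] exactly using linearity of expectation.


K_17 has (17 − 1)!/2 = 10461394944000 labelled Hamiltonian cycles.
For each such Hamiltonian cycle H, let X_H = 1 if all 17 edges of H are present in G. Then P[X_H = 1] = p^{17} = (7/17)^{17} = 232630513987207/827240261886336764177.
By linearity: E[X] = Σ_H E[X_H] = 10461394944000 · p^{17} = 10461394944000 · 232630513987207/827240261886336764177 = 2433639682845888590481408000/827240261886336764177.
Numerically: E[X] ≈ 2.94e+06.

E[X] = 10461394944000 · (7/17)^{17} = 2433639682845888590481408000/827240261886336764177 ≈ 2.94e+06.


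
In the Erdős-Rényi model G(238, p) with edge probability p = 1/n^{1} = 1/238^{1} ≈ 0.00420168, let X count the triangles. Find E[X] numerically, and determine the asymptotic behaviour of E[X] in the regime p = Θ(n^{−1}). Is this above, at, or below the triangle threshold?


Number of potential triangles: C(238, 3) = 2218636.
Each occurs with probability p³ ≈ (0.00420168)³ ≈ 7.41769768e-08.
By linearity: E[X] = C(238, 3)·p³ ≈ 2218636 · 7.41769768e-08 ≈ 0.164572.
Here α = 1, so p = 1/n is exactly at the triangle threshold p ~ 1/n. Asymptotically E[X] → c³/6 = 1³/6 = 1/6 ≈ 0.166667, a bounded constant. In this regime the triangle count is asymptotically Poisson(c³/6).

E[X] ≈ 0.164572; in regime p = Θ(1/n^{1}) E[X] stays bounded (at the triangle threshold p ~ 1/n).


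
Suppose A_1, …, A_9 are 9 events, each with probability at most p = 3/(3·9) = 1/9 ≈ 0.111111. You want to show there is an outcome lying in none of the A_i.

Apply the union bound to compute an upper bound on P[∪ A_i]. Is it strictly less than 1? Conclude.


Union bound: P[∪_{i=1}^{9} A_i] ≤ Σ_i P[A_i] ≤ 9·p = 9·(1/9) = 1.
Numerically: 1 ≈ 1.000000.
Is 1 < 1? NO.
Since the bound 1 is ≥ 1, the union bound is uninformative here; it does NOT by itself certify existence.

9·p = 1 ≈ 1.000000; existence NOT certified by the union bound.


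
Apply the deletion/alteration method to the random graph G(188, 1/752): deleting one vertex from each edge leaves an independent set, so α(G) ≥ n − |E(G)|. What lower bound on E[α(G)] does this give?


E[|E(G)|] = C(188, 2)·p = 17578 · (1/752) = 187/8.
E[α(G)] ≥ n − E[|E(G)|] = 188 − 187/8 = 1317/8.
Numerically: ≈ 164.6250.
(This is only a lower bound; the true E[α(G)] may be larger.)

E[α(G)] ≥ 1317/8 ≈ 164.6250.


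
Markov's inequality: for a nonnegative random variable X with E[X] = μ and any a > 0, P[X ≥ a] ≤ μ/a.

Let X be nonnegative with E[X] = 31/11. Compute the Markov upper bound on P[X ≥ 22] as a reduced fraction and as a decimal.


μ = E[X] = 31/11, a = 22.
Markov: P[X ≥ 22] ≤ μ/a = (31/11)/22 = 31/242.
Numerically: ≈ 0.1281.
(Since a = 22 > μ = 2.8182, the bound 31/242 is < 1 and informative.)

P[X ≥ 22] ≤ 31/242 ≈ 0.1281.


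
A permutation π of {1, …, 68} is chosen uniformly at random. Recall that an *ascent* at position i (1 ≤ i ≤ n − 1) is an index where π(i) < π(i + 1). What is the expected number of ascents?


Write X = Σ X_I over i = 1, …, 67, with X_I the indicator of one ascent.
There are 67 indicators.
For each fixed i, the pair (π(i), π(i+1)) is a uniformly random ordered pair of distinct values from {1, …, 68}; by symmetry P[π(i) < π(i+1)] = 1/2.
By linearity: E[X] = 67 · (1/2) = (68 − 1) · (1/2) = 67/2 ≈ 33.5000.

E[X] = 67/2 = 33.5000.


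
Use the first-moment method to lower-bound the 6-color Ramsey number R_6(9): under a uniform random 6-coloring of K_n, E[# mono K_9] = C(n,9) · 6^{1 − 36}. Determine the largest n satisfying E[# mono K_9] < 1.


We need C(n, 9) · 6^{1 − 36} < 1, i.e. C(n, 9) < 6^{36 − 1} = 1719070799748422591028658176.
Check values of n near the boundary:
  n = 4406: C(4406, 9) = 1710356485221788389505285700; 1710356485221788389505285700 < 1719070799748422591028658176? YES
  n = 4407: C(4407, 9) = 1713856532599459170657070050; 1713856532599459170657070050 < 1719070799748422591028658176? YES
  n = 4408: C(4408, 9) = 1717362945146264156457459600; 1717362945146264156457459600 < 1719070799748422591028658176? YES
  n = 4409: C(4409, 9) = 1720875732988608787686577131; 1720875732988608787686577131 < 1719070799748422591028658176? NO
The largest n with C(n, 9) < 1719070799748422591028658176 is n = 4408 (where E[X] = 35778394690547169926197075/35813974994758803979763712 ≈ 0.99901). Hence R_6(9) > 4408, i.e. R_6(9) ≥ 4409.

Largest n = 4408; hence R_6(9) > 4408.


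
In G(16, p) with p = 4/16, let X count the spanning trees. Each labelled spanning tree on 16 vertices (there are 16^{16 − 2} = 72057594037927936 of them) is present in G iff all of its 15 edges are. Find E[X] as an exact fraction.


K_16 has 16^{16 − 2} = 72057594037927936 labelled spanning trees.
For each such spanning tree H, let X_H = 1 if all 15 edges of H are present in G. Then P[X_H = 1] = p^{15} = (1/4)^{15} = 1/1073741824.
Summing the indicators: E[X] = Σ_H E[X_H] = 72057594037927936 · p^{15} = 72057594037927936 · 1/1073741824 = 67108864.
Numerically: E[X] ≈ 6.711e+07.

E[X] = 72057594037927936 · (1/4)^{15} = 67108864 ≈ 6.711e+07.


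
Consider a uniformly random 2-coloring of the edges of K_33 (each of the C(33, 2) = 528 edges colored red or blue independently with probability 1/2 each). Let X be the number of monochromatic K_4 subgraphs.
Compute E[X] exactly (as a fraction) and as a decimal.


Let X = Σ_S X_S over the C(33, 4) = 40920 subsets S of size 4, where X_S = 1 if the K_4 on S is monochromatic.
For a fixed S, the K_4 on S has C(4, 2) = 6 edges. P[all 6 edges red] = (1/2)^6, and likewise for blue, so P[monochromatic] = 2·(1/2)^6 = 2^{1 − 6} = 1/32.
Summing: E[X] = C(33, 4) · 2^{1 − 6} = 40920 · 1/32 = 5115/4.
Numerically: E[X] ≈ 1278.75000.

E[X] = C(33,4)·2^(1−C(4,2)) = 5115/4 ≈ 1278.75000.


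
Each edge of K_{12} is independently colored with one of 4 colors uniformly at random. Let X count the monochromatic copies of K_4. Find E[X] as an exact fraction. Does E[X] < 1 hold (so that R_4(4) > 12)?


E[X] = C(12, 4) · 4^{1 − 6} = 495 · 4^{−5} = 495/1024.
As a reduced fraction: E[X] = 495/1024 ≈ 0.4833984.
Is E[X] < 1? YES.
Since E[X] < 1, there exists a 4-coloring of K_{12} with no monochromatic K_4; hence R_4(4) > 12.

E[X] = 495/1024 ≈ 0.4833984; E[X] < 1, so R_4(4) > 12.


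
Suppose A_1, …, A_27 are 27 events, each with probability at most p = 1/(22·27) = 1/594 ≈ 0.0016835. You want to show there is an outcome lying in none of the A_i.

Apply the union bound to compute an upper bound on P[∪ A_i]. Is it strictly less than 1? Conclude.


Union bound: P[∪_{i=1}^{27} A_i] ≤ Σ_i P[A_i] ≤ 27·p = 27·(1/594) = 1/22.
Numerically: 1/22 ≈ 0.0454545.
Is 1/22 < 1? YES.
Since P[∪ A_i] ≤ 1/22 < 1, the complement has P[∩ A_i^c] ≥ 1 − 1/22 = 21/22 > 0, so some outcome avoids every A_i.

27·p = 1/22 ≈ 0.0454545; existence CERTIFIED by the union bound.


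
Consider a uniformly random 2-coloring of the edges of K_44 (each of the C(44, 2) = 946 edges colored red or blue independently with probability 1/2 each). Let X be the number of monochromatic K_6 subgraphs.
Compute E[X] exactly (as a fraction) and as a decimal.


Let X = Σ_S X_S over the C(44, 6) = 7059052 subsets S of size 6, where X_S = 1 if the K_6 on S is monochromatic.
For a fixed S, the K_6 on S has C(6, 2) = 15 edges. P[all 15 edges red] = (1/2)^15, and likewise for blue, so P[monochromatic] = 2·(1/2)^15 = 2^{1 − 15} = 1/16384.
By linearity of expectation: E[X] = C(44, 6) · 2^{1 − 15} = 7059052 · 1/16384 = 1764763/4096.
Numerically: E[X] ≈ 430.850342.

E[X] = C(44,6)·2^(1−C(6,2)) = 1764763/4096 ≈ 430.850342.


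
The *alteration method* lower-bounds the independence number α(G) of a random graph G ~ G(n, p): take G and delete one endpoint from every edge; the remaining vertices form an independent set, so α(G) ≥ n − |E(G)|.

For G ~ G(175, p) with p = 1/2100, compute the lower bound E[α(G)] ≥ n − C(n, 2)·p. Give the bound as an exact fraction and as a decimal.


E[|E(G)|] = C(175, 2)·p = 15225 · (1/2100) = 29/4.
E[α(G)] ≥ n − E[|E(G)|] = 175 − 29/4 = 671/4.
Numerically: ≈ 167.7500.
(This is only a lower bound; the true E[α(G)] may be larger.)

E[α(G)] ≥ 671/4 ≈ 167.7500.
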